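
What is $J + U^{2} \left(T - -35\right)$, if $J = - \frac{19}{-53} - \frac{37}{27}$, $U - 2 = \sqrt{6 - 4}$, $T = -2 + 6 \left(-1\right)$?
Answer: $\frac{230374}{1431} + 108 \sqrt{2} \approx 313.72$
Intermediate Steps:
$T = -8$ ($T = -2 - 6 = -8$)
$U = 2 + \sqrt{2}$ ($U = 2 + \sqrt{6 - 4} = 2 + \sqrt{2} \approx 3.4142$)
$J = - \frac{1448}{1431}$ ($J = \left(-19\right) \left(- \frac{1}{53}\right) - \frac{37}{27} = \frac{19}{53} - \frac{37}{27} = - \frac{1448}{1431} \approx -1.0119$)
$J + U^{2} \left(T - -35\right) = - \frac{1448}{1431} + \left(2 + \sqrt{2}\right)^{2} \left(-8 - -35\right) = - \frac{1448}{1431} + \left(2 + \sqrt{2}\right)^{2} \left(-8 + 35\right) = - \frac{1448}{1431} + \left(2 + \sqrt{2}\right)^{2} \cdot 27 = - \frac{1448}{1431} + 27 \left(2 + \sqrt{2}\right)^{2}$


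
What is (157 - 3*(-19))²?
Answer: 45796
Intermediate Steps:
(157 - 3*(-19))² = (157 + 57)² = 214² = 45796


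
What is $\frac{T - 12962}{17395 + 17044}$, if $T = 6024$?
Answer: $- \frac{6938}{34439} \approx -0.20146$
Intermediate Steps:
$\frac{T - 12962}{17395 + 17044} = \frac{6024 - 12962}{17395 + 17044} = - \frac{6938}{34439}$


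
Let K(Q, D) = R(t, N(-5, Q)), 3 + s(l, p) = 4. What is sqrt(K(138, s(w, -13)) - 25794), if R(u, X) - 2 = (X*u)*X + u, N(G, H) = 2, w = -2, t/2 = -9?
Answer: I*sqrt(25882) ≈ 160.88*I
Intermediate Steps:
t = -18 (t = 2*(-9) = -18)
s(l, p) = 1 (s(l, p) = -3 + 4 = 1)
R(u, X) = 2 + u + u*X**2 (R(u, X) = 2 + ((X*u)*X + u) = 2 + (u*X**2 + u) = 2 + (u + u*X**2) = 2 + u + u*X**2)
K(Q, D) = -88 (K(Q, D) = 2 - 18 - 18*2**2 = 2 - 18 - 18*4 = 2 - 18 - 72 = -88)
sqrt(K(138, s(w, -13)) - 25794) = sqrt(-88 - 25794) = sqrt(-25882) = I*sqrt(25882)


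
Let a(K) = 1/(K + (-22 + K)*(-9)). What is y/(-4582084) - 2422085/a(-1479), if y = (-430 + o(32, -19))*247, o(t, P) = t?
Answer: -5135050346512919/176234 ≈ -2.9138e+10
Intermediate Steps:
y = -98306 (y = (-430 + 32)*247 = -398*247 = -98306)
a(K) = 1/(198 - 8*K) (a(K) = 1/(K + (198 - 9*K)) = 1/(198 - 8*K))
y/(-4582084) - 2422085/a(-1479) = -98306/(-4582084) - 2422085/((-1/(-198 + 8*(-1479)))) = -98306*(-1/4582084) - 2422085/((-1/(-198 - 11832))) = 3781/176234 - 2422085/((-1/(-12030))) = 3781/176234 - 2422085/((-1*(-1/12030))) = 3781/176234 - 2422085/1/12030 = 3781/176234 - 2422085*12030 = 3781/176234 - 29137682550 = -5135050346512919/176234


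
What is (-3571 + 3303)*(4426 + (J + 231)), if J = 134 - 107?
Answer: -1255312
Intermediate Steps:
J = 27
(-3571 + 3303)*(4426 + (J + 231)) = (-3571 + 3303)*(4426 + (27 + 231)) = -268*(4426 + 258) = -268*4684 = -1255312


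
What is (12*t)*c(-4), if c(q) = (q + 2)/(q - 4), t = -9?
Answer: -27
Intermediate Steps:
c(q) = (2 + q)/(-4 + q)
(12*t)*c(-4) = (12*(-9))*((2 - 4)/(-4 - 4)) = -108*(-2)/(-8) = -(-27)*(-2)/2 = -108*1/4 = -27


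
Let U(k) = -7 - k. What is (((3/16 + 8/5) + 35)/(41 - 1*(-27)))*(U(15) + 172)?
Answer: 44145/544 ≈ 81.149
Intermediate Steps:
(((3/16 + 8/5) + 35)/(41 - 1*(-27)))*(U(15) + 172) = (((3/16 + 8/5) + 35)/(41 - 1*(-27)))*((-7 - 1*15) + 172) = (((3*(1/16) + 8*(⅕)) + 35)/(41 + 27))*((-7 - 15) + 172) = (((3/16 + 8/5) + 35)/68)*(-22 + 172) = ((143/80 + 35)*(1/68))*150 = ((2943/80)*(1/68))*150 = (2943/5440)*150 = 44145/544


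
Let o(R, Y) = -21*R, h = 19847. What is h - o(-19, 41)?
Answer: 19448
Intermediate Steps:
h - o(-19, 41) = 19847 - (-21)*(-19) = 19847 - 1*399 = 19847 - 399 = 19448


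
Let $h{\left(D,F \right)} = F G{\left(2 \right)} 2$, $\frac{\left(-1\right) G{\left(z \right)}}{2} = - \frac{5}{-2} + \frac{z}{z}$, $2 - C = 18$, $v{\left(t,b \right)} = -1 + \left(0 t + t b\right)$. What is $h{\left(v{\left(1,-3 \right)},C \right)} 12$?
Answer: $2688$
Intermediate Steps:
$v{\left(t,b \right)} = -1 + b t$ ($v{\left(t,b \right)} = -1 + \left(0 + b t\right) = -1 + b t$)
$C = -16$ ($C = 2 - 18 = -16$)
$G{\left(z \right)} = -7$ ($G{\left(z \right)} = - 2 \left(- \frac{5}{-2} + \frac{z}{z}\right) = - 2 \left(\left(-5\right) \left(- \frac{1}{2}\right) + 1\right) = - 2 \left(\frac{5}{2} + 1\right) = \left(-2\right) \frac{7}{2} = -7$)
$h{\left(D,F \right)} = - 14 F$ ($h{\left(D,F \right)} = F \left(-7\right) 2 = - 7 F 2 = - 14 F$)
$h{\left(v{\left(1,-3 \right)},C \right)} 12 = \left(-14\right) \left(-16\right) 12 = 224 \cdot 12 = 2688$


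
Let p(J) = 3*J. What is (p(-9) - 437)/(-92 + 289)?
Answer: -464/197 ≈ -2.3553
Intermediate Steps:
(p(-9) - 437)/(-92 + 289) = (3*(-9) - 437)/(-92 + 289) = (-27 - 437)/197 = -464*1/197 = -464/197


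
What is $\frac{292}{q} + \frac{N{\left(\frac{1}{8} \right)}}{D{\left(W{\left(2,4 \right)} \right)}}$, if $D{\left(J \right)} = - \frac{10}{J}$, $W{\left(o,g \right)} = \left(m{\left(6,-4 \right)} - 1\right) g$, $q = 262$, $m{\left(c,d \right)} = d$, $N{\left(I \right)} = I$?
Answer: $\frac{715}{524} \approx 1.3645$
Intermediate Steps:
$W{\left(o,g \right)} = - 5 g$ ($W{\left(o,g \right)} = \left(-4 - 1\right) g = - 5 g$)
$\frac{292}{q} + \frac{N{\left(\frac{1}{8} \right)}}{D{\left(W{\left(2,4 \right)} \right)}} = \frac{292}{262} + \frac{1}{8 \left(- \frac{10}{\left(-5\right) 4}\right)} = 292 \cdot \frac{1}{262} + \frac{1}{8 \left(- \frac{10}{-20}\right)} = \frac{146}{131} + \frac{1}{8 \left(\left(-10\right) \left(- \frac{1}{20}\right)\right)} = \frac{146}{131} + \frac{\frac{1}{\frac{1}{2}}}{8} = \frac{146}{131} + \frac{1}{8} \cdot 2 = \frac{146}{131} + \frac{1}{4} = \frac{715}{524}$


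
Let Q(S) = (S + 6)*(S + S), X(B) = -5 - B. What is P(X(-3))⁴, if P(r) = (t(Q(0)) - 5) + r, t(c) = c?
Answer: 2401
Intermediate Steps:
Q(S) = 2*S*(6 + S) (Q(S) = (6 + S)*(2*S) = 2*S*(6 + S))
P(r) = -5 + r (P(r) = (2*0*(6 + 0) - 5) + r = (2*0*6 - 5) + r = (0 - 5) + r = -5 + r)
P(X(-3))⁴ = (-5 + (-5 - 1*(-3)))⁴ = (-5 + (-5 + 3))⁴ = (-5 - 2)⁴ = (-7)⁴ = 2401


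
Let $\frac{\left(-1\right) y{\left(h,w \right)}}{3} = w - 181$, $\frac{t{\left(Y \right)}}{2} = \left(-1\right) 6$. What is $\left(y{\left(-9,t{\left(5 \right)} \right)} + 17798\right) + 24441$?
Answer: $42818$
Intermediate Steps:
$t{\left(Y \right)} = -12$ ($t{\left(Y \right)} = 2 \left(\left(-1\right) 6\right) = 2 \left(-6\right) = -12$)
$y{\left(h,w \right)} = 543 - 3 w$ ($y{\left(h,w \right)} = - 3 \left(w - 181\right) = - 3 \left(-181 + w\right) = 543 - 3 w$)
$\left(y{\left(-9,t{\left(5 \right)} \right)} + 17798\right) + 24441 = \left(\left(543 - -36\right) + 17798\right) + 24441 = \left(\left(543 + 36\right) + 17798\right) + 24441 = \left(579 + 17798\right) + 24441 = 18377 + 24441 = 42818$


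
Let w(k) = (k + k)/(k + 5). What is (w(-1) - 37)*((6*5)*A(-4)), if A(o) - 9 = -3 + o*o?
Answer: -24750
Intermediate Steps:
A(o) = 6 + o² (A(o) = 9 + (-3 + o*o) = 9 + (-3 + o²) = 6 + o²)
w(k) = 2*k/(5 + k) (w(k) = (2*k)/(5 + k) = 2*k/(5 + k))
(w(-1) - 37)*((6*5)*A(-4)) = (2*(-1)/(5 - 1) - 37)*((6*5)*(6 + (-4)²)) = (2*(-1)/4 - 37)*(30*(6 + 16)) = (2*(-1)*(¼) - 37)*(30*22) = (-½ - 37)*660 = -75/2*660 = -24750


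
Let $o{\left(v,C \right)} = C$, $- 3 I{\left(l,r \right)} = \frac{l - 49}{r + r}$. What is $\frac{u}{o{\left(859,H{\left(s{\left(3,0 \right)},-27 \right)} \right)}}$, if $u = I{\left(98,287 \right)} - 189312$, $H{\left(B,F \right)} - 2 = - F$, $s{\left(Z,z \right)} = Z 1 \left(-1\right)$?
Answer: $- \frac{46570759}{7134} \approx -6528.0$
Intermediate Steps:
$I{\left(l,r \right)} = - \frac{-49 + l}{6 r}$ ($I{\left(l,r \right)} = - \frac{\left(l - 49\right) \frac{1}{r + r}}{3} = - \frac{\left(-49 + l\right) \frac{1}{2 r}}{3} = - \frac{\frac{1}{2} \frac{1}{r} \left(-49 + l\right)}{3} = - \frac{-49 + l}{6 r}$)
$s{\left(Z,z \right)} = - Z$ ($s{\left(Z,z \right)} = Z \left(-1\right) = - Z$)
$H{\left(B,F \right)} = 2 - F$
$u = - \frac{46570759}{246}$ ($u = \frac{49 - 98}{6 \cdot 287} - 189312 = \frac{1}{6} \cdot \frac{1}{287} \left(49 - 98\right) - 189312 = \frac{1}{6} \cdot \frac{1}{287} \left(-49\right) - 189312 = - \frac{7}{246} - 189312 = - \frac{46570759}{246} \approx -1.8931 \cdot 10^{5}$)
$\frac{u}{o{\left(859,H{\left(s{\left(3,0 \right)},-27 \right)} \right)}} = - \frac{46570759}{246 \left(2 - -27\right)} = - \frac{46570759}{246 \left(2 + 27\right)} = - \frac{46570759}{246 \cdot 29} = \left(- \frac{46570759}{246}\right) \frac{1}{29} = - \frac{46570759}{7134}$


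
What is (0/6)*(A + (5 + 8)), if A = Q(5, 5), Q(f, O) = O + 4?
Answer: 0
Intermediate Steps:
Q(f, O) = 4 + O
A = 9 (A = 4 + 5 = 9)
(0/6)*(A + (5 + 8)) = (0/6)*(9 + (5 + 8)) = (0*(⅙))*(9 + 13) = 0*22 = 0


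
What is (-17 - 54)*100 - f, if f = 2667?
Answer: -9767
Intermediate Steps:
(-17 - 54)*100 - f = (-17 - 54)*100 - 1*2667 = -71*100 - 2667 = -7100 - 2667 = -9767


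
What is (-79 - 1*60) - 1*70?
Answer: -209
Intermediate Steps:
(-79 - 1*60) - 1*70 = (-79 - 60) - 70 = -139 - 70 = -209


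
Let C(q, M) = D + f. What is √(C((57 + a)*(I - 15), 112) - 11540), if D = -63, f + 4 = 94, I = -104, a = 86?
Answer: I*√11513 ≈ 107.3*I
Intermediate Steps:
f = 90 (f = -4 + 94 = 90)
C(q, M) = 27 (C(q, M) = -63 + 90 = 27)
√(C((57 + a)*(I - 15), 112) - 11540) = √(27 - 11540) = √(-11513) = I*√11513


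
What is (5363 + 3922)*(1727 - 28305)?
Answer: -246776730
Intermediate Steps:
(5363 + 3922)*(1727 - 28305) = 9285*(-26578) = -246776730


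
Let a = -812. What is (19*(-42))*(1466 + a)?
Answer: -521892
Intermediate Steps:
(19*(-42))*(1466 + a) = (19*(-42))*(1466 - 812) = -798*654 = -521892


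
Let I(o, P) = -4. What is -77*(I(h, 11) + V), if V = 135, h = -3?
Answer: -10087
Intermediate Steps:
-77*(I(h, 11) + V) = -77*(-4 + 135) = -77*131 = -10087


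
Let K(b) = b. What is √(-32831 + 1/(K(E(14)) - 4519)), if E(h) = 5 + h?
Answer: I*√738697505/150 ≈ 181.19*I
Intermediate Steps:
√(-32831 + 1/(K(E(14)) - 4519)) = √(-32831 + 1/((5 + 14) - 4519)) = √(-32831 + 1/(19 - 4519)) = √(-32831 + 1/(-4500)) = √(-32831 - 1/4500) = √(-147739501/4500) = I*√738697505/150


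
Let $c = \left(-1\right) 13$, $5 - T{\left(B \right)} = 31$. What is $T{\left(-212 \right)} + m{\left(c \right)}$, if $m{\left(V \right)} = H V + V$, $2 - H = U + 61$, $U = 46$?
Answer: $1326$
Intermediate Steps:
$T{\left(B \right)} = -26$ ($T{\left(B \right)} = 5 - 31 = -26$)
$c = -13$
$H = -105$ ($H = 2 - \left(46 + 61\right) = 2 - 107 = -105$)
$m{\left(V \right)} = - 104 V$ ($m{\left(V \right)} = - 105 V + V = - 104 V$)
$T{\left(-212 \right)} + m{\left(c \right)} = -26 - -1352 = -26 + 1352 = 1326$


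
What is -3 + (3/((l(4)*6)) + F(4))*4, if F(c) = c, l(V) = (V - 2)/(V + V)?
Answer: 21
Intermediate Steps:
l(V) = (-2 + V)/(2*V) (l(V) = (-2 + V)/((2*V)) = (-2 + V)*(1/(2*V)) = (-2 + V)/(2*V))
-3 + (3/((l(4)*6)) + F(4))*4 = -3 + (3/((((½)*(-2 + 4)/4)*6)) + 4)*4 = -3 + (3/((((½)*(¼)*2)*6)) + 4)*4 = -3 + (3/(((¼)*6)) + 4)*4 = -3 + (3/(3/2) + 4)*4 = -3 + (3*(⅔) + 4)*4 = -3 + (2 + 4)*4 = -3 + 6*4 = -3 + 24 = 21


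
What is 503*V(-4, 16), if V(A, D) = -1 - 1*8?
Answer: -4527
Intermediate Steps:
V(A, D) = -9 (V(A, D) = -1 - 8 = -9)
503*V(-4, 16) = 503*(-9) = -4527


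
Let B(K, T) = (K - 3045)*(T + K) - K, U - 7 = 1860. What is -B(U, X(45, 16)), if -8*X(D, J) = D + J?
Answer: 8768843/4 ≈ 2.1922e+6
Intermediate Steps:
X(D, J) = -D/8 - J/8 (X(D, J) = -(D + J)/8 = -D/8 - J/8)
U = 1867 (U = 7 + 1860 = 1867)
B(K, T) = -K + (-3045 + K)*(K + T) (B(K, T) = (-3045 + K)*(K + T) - K = -K + (-3045 + K)*(K + T))
-B(U, X(45, 16)) = -(1867² - 3046*1867 - 3045*(-⅛*45 - ⅛*16) + 1867*(-⅛*45 - ⅛*16)) = -(3485689 - 5686882 - 3045*(-45/8 - 2) + 1867*(-45/8 - 2)) = -(3485689 - 5686882 - 3045*(-61/8) + 1867*(-61/8)) = -(3485689 - 5686882 + 185745/8 - 113887/8) = -1*(-8768843/4) = 8768843/4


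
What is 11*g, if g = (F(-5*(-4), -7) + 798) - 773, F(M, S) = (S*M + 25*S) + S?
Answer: -3267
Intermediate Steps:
F(M, S) = 26*S + M*S (F(M, S) = (M*S + 25*S) + S = (25*S + M*S) + S = 26*S + M*S)
g = -297 (g = (-7*(26 - 5*(-4)) + 798) - 773 = (-7*(26 + 20) + 798) - 773 = (-7*46 + 798) - 773 = (-322 + 798) - 773 = 476 - 773 = -297)
11*g = 11*(-297) = -3267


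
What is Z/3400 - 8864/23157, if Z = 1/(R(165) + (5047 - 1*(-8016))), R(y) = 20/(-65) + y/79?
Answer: -134790709448587/352137707838000 ≈ -0.38278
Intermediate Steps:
R(y) = -4/13 + y/79 (R(y) = 20*(-1/65) + y*(1/79) = -4/13 + y/79)
Z = 1027/13417530 (Z = 1/((-4/13 + (1/79)*165) + (5047 - 1*(-8016))) = 1/((-4/13 + 165/79) + (5047 + 8016)) = 1/(1829/1027 + 13063) = 1/(13417530/1027) = 1027/13417530 ≈ 7.6542e-5)
Z/3400 - 8864/23157 = (1027/13417530)/3400 - 8864/23157 = (1027/13417530)*(1/3400) - 8864*1/23157 = 1027/45619602000 - 8864/23157 = -134790709448587/352137707838000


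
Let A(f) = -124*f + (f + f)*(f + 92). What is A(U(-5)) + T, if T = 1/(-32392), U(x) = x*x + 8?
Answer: 134685935/32392 ≈ 4158.0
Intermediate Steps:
U(x) = 8 + x² (U(x) = x² + 8 = 8 + x²)
A(f) = -124*f + 2*f*(92 + f) (A(f) = -124*f + (2*f)*(92 + f) = -124*f + 2*f*(92 + f))
T = -1/32392 ≈ -3.0872e-5
A(U(-5)) + T = 2*(8 + (-5)²)*(30 + (8 + (-5)²)) - 1/32392 = 2*(8 + 25)*(30 + (8 + 25)) - 1/32392 = 2*33*(30 + 33) - 1/32392 = 2*33*63 - 1/32392 = 4158 - 1/32392 = 134685935/32392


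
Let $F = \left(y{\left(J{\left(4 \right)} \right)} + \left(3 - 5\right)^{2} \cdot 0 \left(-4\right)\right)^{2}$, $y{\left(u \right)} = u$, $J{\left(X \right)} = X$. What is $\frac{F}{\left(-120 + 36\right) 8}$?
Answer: $- \frac{1}{42} \approx -0.02381$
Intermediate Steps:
$F = 16$ ($F = \left(4 + \left(3 - 5\right)^{2} \cdot 0 \left(-4\right)\right)^{2} = \left(4 + \left(-2\right)^{2} \cdot 0 \left(-4\right)\right)^{2} = \left(4 + 4 \cdot 0 \left(-4\right)\right)^{2} = \left(4 + 0 \left(-4\right)\right)^{2} = \left(4 + 0\right)^{2} = 4^{2} = 16$)
$\frac{F}{\left(-120 + 36\right) 8} = \frac{16}{\left(-120 + 36\right) 8} = \frac{16}{\left(-84\right) 8} = \frac{16}{-672} = 16 \left(- \frac{1}{672}\right) = - \frac{1}{42}$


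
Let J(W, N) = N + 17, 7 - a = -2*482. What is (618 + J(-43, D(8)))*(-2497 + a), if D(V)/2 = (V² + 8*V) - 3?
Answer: -1350510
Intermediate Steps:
D(V) = -6 + 2*V² + 16*V (D(V) = 2*((V² + 8*V) - 3) = 2*(-3 + V² + 8*V) = -6 + 2*V² + 16*V)
a = 971 (a = 7 - (-2)*482 = 7 - 1*(-964) = 7 + 964 = 971)
J(W, N) = 17 + N
(618 + J(-43, D(8)))*(-2497 + a) = (618 + (17 + (-6 + 2*8² + 16*8)))*(-2497 + 971) = (618 + (17 + (-6 + 2*64 + 128)))*(-1526) = (618 + (17 + (-6 + 128 + 128)))*(-1526) = (618 + (17 + 250))*(-1526) = (618 + 267)*(-1526) = 885*(-1526) = -1350510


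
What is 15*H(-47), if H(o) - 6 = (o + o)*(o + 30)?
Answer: 24060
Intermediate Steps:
H(o) = 6 + 2*o*(30 + o) (H(o) = 6 + (o + o)*(o + 30) = 6 + (2*o)*(30 + o) = 6 + 2*o*(30 + o))
15*H(-47) = 15*(6 + 2*(-47)² + 60*(-47)) = 15*(6 + 2*2209 - 2820) = 15*(6 + 4418 - 2820) = 15*1604 = 24060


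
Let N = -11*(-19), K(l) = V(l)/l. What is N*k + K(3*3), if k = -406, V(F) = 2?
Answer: -763684/9 ≈ -84854.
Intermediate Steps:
K(l) = 2/l
N = 209
N*k + K(3*3) = 209*(-406) + 2/((3*3)) = -84854 + 2/9 = -763684/9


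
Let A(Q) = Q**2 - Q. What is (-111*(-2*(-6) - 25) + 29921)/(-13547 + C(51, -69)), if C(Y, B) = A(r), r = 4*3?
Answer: -31364/13415 ≈ -2.3380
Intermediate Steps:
r = 12
C(Y, B) = 132 (C(Y, B) = 12*(-1 + 12) = 12*11 = 132)
(-111*(-2*(-6) - 25) + 29921)/(-13547 + C(51, -69)) = (-111*(-2*(-6) - 25) + 29921)/(-13547 + 132) = (-111*(12 - 25) + 29921)/(-13415) = (-111*(-13) + 29921)*(-1/13415) = (1443 + 29921)*(-1/13415) = 31364*(-1/13415) = -31364/13415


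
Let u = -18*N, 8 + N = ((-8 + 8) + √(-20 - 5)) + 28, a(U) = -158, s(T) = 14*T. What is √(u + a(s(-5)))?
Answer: √(-518 - 90*I) ≈ 1.9698 - 22.845*I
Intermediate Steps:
N = 20 + 5*I (N = -8 + (((-8 + 8) + √(-20 - 5)) + 28) = -8 + ((0 + √(-25)) + 28) = -8 + ((0 + 5*I) + 28) = -8 + (5*I + 28) = -8 + (28 + 5*I) = 20 + 5*I ≈ 20.0 + 5.0*I)
u = -360 - 90*I (u = -18*(20 + 5*I) = -360 - 90*I ≈ -360.0 - 90.0*I)
√(u + a(s(-5))) = √((-360 - 90*I) - 158) = √(-518 - 90*I)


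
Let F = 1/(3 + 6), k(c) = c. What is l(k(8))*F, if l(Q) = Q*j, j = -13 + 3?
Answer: -80/9 ≈ -8.8889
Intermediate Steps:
j = -10
F = ⅑ (F = 1/9 = ⅑ ≈ 0.11111)
l(Q) = -10*Q (l(Q) = Q*(-10) = -10*Q)
l(k(8))*F = -10*8*(⅑) = -80*⅑ = -80/9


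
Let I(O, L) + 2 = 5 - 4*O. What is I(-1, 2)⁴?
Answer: 2401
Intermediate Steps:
I(O, L) = 3 - 4*O (I(O, L) = -2 + (5 - 4*O) = 3 - 4*O)
I(-1, 2)⁴ = (3 - 4*(-1))⁴ = (3 + 4)⁴ = 7⁴ = 2401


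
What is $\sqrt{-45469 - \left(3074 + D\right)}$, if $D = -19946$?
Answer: $i \sqrt{28597} \approx 169.11 i$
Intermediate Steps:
$\sqrt{-45469 - \left(3074 + D\right)} = \sqrt{-45469 - -16872} = \sqrt{-45469 + \left(-3074 + 19946\right)} = \sqrt{-45469 + 16872} = \sqrt{-28597} = i \sqrt{28597}$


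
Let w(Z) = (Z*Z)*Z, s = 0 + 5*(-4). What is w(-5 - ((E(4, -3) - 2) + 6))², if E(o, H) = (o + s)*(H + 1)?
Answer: 4750104241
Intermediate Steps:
s = -20 (s = 0 - 20 = -20)
E(o, H) = (1 + H)*(-20 + o) (E(o, H) = (o - 20)*(H + 1) = (-20 + o)*(1 + H) = (1 + H)*(-20 + o))
w(Z) = Z³ (w(Z) = Z²*Z = Z³)
w(-5 - ((E(4, -3) - 2) + 6))² = ((-5 - (((-20 + 4 - 20*(-3) - 3*4) - 2) + 6))³)² = ((-5 - (((-20 + 4 + 60 - 12) - 2) + 6))³)² = ((-5 - ((32 - 2) + 6))³)² = ((-5 - (30 + 6))³)² = ((-5 - 1*36)³)² = ((-5 - 36)³)² = ((-41)³)² = (-68921)² = 4750104241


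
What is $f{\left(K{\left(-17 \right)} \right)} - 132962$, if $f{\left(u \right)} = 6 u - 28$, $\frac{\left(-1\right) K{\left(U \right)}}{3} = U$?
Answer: $-132684$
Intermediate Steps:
$K{\left(U \right)} = - 3 U$
$f{\left(u \right)} = -28 + 6 u$
$f{\left(K{\left(-17 \right)} \right)} - 132962 = \left(-28 + 6 \left(\left(-3\right) \left(-17\right)\right)\right) - 132962 = \left(-28 + 6 \cdot 51\right) - 132962 = \left(-28 + 306\right) - 132962 = 278 - 132962 = -132684$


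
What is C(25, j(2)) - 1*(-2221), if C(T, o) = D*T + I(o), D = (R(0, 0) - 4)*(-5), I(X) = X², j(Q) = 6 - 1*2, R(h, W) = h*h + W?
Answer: 2737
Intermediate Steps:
R(h, W) = W + h² (R(h, W) = h² + W = W + h²)
j(Q) = 4 (j(Q) = 6 - 2 = 4)
D = 20 (D = ((0 + 0²) - 4)*(-5) = ((0 + 0) - 4)*(-5) = (0 - 4)*(-5) = -4*(-5) = 20)
C(T, o) = o² + 20*T (C(T, o) = 20*T + o² = o² + 20*T)
C(25, j(2)) - 1*(-2221) = (4² + 20*25) - 1*(-2221) = (16 + 500) + 2221 = 516 + 2221 = 2737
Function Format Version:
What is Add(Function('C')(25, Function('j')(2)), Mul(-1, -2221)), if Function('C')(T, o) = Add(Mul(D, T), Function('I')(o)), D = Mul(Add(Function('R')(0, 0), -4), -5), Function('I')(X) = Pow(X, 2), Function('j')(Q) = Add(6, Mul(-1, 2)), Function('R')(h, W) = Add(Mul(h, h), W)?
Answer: 2737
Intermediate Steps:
Function('R')(h, W) = Add(W, Pow(h, 2)) (Function('R')(h, W) = Add(Pow(h, 2), W) = Add(W, Pow(h, 2)))
Function('j')(Q) = 4 (Function('j')(Q) = Add(6, -2) = 4)
D = 20 (D = Mul(Add(Add(0, Pow(0, 2)), -4), -5) = Mul(Add(Add(0, 0), -4), -5) = Mul(Add(0, -4), -5) = Mul(-4, -5) = 20)
Function('C')(T, o) = Add(Pow(o, 2), Mul(20, T)) (Function('C')(T, o) = Add(Mul(20, T), Pow(o, 2)) = Add(Pow(o, 2), Mul(20, T)))
Add(Function('C')(25, Function('j')(2)), Mul(-1, -2221)) = Add(Add(Pow(4, 2), Mul(20, 25)), Mul(-1, -2221)) = Add(Add(16, 500), 2221) = Add(516, 2221) = 2737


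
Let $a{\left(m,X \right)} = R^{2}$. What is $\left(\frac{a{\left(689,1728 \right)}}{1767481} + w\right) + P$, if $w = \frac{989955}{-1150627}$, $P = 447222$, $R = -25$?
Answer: $\frac{909518713096927834}{2033711360587} \approx 4.4722 \cdot 10^{5}$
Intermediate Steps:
$a{\left(m,X \right)} = 625$ ($a{\left(m,X \right)} = \left(-25\right)^{2} = 625$)
$w = - \frac{989955}{1150627}$ ($w = 989955 \left(- \frac{1}{1150627}\right) = - \frac{989955}{1150627} \approx -0.86036$)
$\left(\frac{a{\left(689,1728 \right)}}{1767481} + w\right) + P = \left(\frac{625}{1767481} - \frac{989955}{1150627}\right) + 447222 = - \frac{1749007511480}{2033711360587} + 447222 = \frac{909518713096927834}{2033711360587}$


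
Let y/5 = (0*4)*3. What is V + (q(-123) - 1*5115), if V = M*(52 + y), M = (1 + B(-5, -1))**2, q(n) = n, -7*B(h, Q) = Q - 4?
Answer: -249174/49 ≈ -5085.2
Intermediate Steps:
B(h, Q) = 4/7 - Q/7 (B(h, Q) = -(Q - 4)/7 = -(-4 + Q)/7 = 4/7 - Q/7)
M = 144/49 (M = (1 + (4/7 - 1/7*(-1)))**2 = (1 + (4/7 + 1/7))**2 = (1 + 5/7)**2 = (12/7)**2 = 144/49 ≈ 2.9388)
y = 0 (y = 5*((0*4)*3) = 5*(0*3) = 5*0 = 0)
V = 7488/49 (V = 144*(52 + 0)/49 = (144/49)*52 = 7488/49 ≈ 152.82)
V + (q(-123) - 1*5115) = 7488/49 + (-123 - 1*5115) = 7488/49 + (-123 - 5115) = 7488/49 - 5238 = -249174/49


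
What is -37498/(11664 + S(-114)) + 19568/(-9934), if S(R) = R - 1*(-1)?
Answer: -299267550/57373817 ≈ -5.2161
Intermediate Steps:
S(R) = 1 + R (S(R) = R + 1 = 1 + R)
-37498/(11664 + S(-114)) + 19568/(-9934) = -37498/(11664 + (1 - 114)) + 19568/(-9934) = -37498/(11664 - 113) + 19568*(-1/9934) = -37498/11551 - 9784/4967 = -299267550/57373817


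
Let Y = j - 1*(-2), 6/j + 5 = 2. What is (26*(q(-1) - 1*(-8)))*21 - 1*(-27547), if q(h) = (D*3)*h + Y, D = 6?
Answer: 22087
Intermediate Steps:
j = -2 (j = 6/(-5 + 2) = 6/(-3) = 6*(-⅓) = -2)
Y = 0 (Y = -2 - 1*(-2) = -2 + 2 = 0)
q(h) = 18*h (q(h) = (6*3)*h + 0 = 18*h + 0 = 18*h)
(26*(q(-1) - 1*(-8)))*21 - 1*(-27547) = (26*(18*(-1) - 1*(-8)))*21 - 1*(-27547) = (26*(-18 + 8))*21 + 27547 = (26*(-10))*21 + 27547 = -260*21 + 27547 = -5460 + 27547 = 22087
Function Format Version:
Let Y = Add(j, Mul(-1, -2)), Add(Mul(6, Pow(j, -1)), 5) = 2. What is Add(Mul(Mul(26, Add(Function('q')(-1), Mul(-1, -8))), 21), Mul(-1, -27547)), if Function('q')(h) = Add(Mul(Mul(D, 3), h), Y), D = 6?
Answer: 22087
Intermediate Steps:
j = -2 (j = Mul(6, Pow(Add(-5, 2), -1)) = Mul(6, Pow(-3, -1)) = Mul(6, Rational(-1, 3)) = -2)
Y = 0 (Y = Add(-2, Mul(-1, -2)) = Add(-2, 2) = 0)
Function('q')(h) = Mul(18, h) (Function('q')(h) = Add(Mul(Mul(6, 3), h), 0) = Add(Mul(18, h), 0) = Mul(18, h))
Add(Mul(Mul(26, Add(Function('q')(-1), Mul(-1, -8))), 21), Mul(-1, -27547)) = Add(Mul(Mul(26, Add(Mul(18, -1), Mul(-1, -8))), 21), Mul(-1, -27547)) = Add(Mul(Mul(26, Add(-18, 8)), 21), 27547) = Add(Mul(Mul(26, -10), 21), 27547) = Add(Mul(-260, 21), 27547) = Add(-5460, 27547) = 22087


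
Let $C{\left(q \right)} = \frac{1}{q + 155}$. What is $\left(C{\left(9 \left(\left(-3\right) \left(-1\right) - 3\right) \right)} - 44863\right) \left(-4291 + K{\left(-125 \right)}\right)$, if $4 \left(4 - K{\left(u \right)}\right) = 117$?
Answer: $\frac{6002836773}{31} \approx 1.9364 \cdot 10^{8}$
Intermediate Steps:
$K{\left(u \right)} = - \frac{101}{4}$ ($K{\left(u \right)} = 4 - \frac{117}{4} = - \frac{101}{4}$)
$C{\left(q \right)} = \frac{1}{155 + q}$
$\left(C{\left(9 \left(\left(-3\right) \left(-1\right) - 3\right) \right)} - 44863\right) \left(-4291 + K{\left(-125 \right)}\right) = \left(\frac{1}{155 + 9 \left(\left(-3\right) \left(-1\right) - 3\right)} - 44863\right) \left(-4291 - \frac{101}{4}\right) = \left(\frac{1}{155 + 9 \left(3 - 3\right)} - 44863\right) \left(- \frac{17265}{4}\right) = \left(\frac{1}{155 + 9 \cdot 0} - 44863\right) \left(- \frac{17265}{4}\right) = \left(\frac{1}{155 + 0} - 44863\right) \left(- \frac{17265}{4}\right) = \left(\frac{1}{155} - 44863\right) \left(- \frac{17265}{4}\right) = \left(- \frac{6953764}{155}\right) \left(- \frac{17265}{4}\right) = \frac{6002836773}{31}$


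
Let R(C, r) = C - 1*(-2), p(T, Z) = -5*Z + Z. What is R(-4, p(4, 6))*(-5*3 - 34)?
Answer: 98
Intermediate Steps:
p(T, Z) = -4*Z
R(C, r) = 2 + C (R(C, r) = C + 2 = 2 + C)
R(-4, p(4, 6))*(-5*3 - 34) = (2 - 4)*(-5*3 - 34) = -2*(-15 - 34) = -2*(-49) = 98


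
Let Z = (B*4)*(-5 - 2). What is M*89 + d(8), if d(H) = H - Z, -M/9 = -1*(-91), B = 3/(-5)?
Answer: -364499/5 ≈ -72900.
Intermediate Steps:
B = -⅗ (B = 3*(-⅕) = -⅗ ≈ -0.60000)
Z = 84/5 (Z = (-⅗*4)*(-5 - 2) = -12/5*(-7) = 84/5 ≈ 16.800)
M = -819 (M = -(-9)*(-91) = -9*91 = -819)
d(H) = -84/5 + H (d(H) = H - 1*84/5 = H - 84/5 = -84/5 + H)
M*89 + d(8) = -819*89 + (-84/5 + 8) = -72891 - 44/5 = -364499/5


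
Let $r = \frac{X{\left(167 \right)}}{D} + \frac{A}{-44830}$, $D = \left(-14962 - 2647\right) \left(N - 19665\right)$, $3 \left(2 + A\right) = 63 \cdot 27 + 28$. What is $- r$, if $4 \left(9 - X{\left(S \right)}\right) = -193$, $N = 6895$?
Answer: $\frac{30995041667}{2419388273256} \approx 0.012811$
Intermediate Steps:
$X{\left(S \right)} = \frac{229}{4}$ ($X{\left(S \right)} = 9 - - \frac{193}{4} = 9 + \frac{193}{4} = \frac{229}{4}$)
$A = \frac{1723}{3}$ ($A = -2 + \frac{63 \cdot 27 + 28}{3} = -2 + \frac{1701 + 28}{3} = -2 + \frac{1}{3} \cdot 1729 = -2 + \frac{1729}{3} = \frac{1723}{3} \approx 574.33$)
$D = 224866930$ ($D = \left(-14962 - 2647\right) \left(6895 - 19665\right) = \left(-17609\right) \left(-12770\right) = 224866930$)
$r = - \frac{30995041667}{2419388273256}$ ($r = \frac{229}{4 \cdot 224866930} + \frac{1723}{3 \left(-44830\right)} = \frac{229}{4} \cdot \frac{1}{224866930} + \frac{1723}{3} \left(- \frac{1}{44830}\right) = \frac{229}{899467720} - \frac{1723}{134490} = - \frac{30995041667}{2419388273256} \approx -0.012811$)
$- r = \left(-1\right) \left(- \frac{30995041667}{2419388273256}\right) = \frac{30995041667}{2419388273256}$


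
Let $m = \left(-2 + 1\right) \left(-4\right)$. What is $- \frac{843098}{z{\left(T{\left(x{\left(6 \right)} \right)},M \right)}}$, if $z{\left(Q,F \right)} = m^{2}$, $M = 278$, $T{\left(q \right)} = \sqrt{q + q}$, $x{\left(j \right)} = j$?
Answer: $- \frac{421549}{8} \approx -52694.0$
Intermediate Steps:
$T{\left(q \right)} = \sqrt{2} \sqrt{q}$ ($T{\left(q \right)} = \sqrt{2 q} = \sqrt{2} \sqrt{q}$)
$m = 4$ ($m = \left(-1\right) \left(-4\right) = 4$)
$z{\left(Q,F \right)} = 16$ ($z{\left(Q,F \right)} = 4^{2} = 16$)
$- \frac{843098}{z{\left(T{\left(x{\left(6 \right)} \right)},M \right)}} = - \frac{843098}{16} = \left(-843098\right) \frac{1}{16} = - \frac{421549}{8}$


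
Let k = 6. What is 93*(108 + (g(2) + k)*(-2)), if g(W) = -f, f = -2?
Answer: 8556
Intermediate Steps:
g(W) = 2 (g(W) = -1*(-2) = 2)
93*(108 + (g(2) + k)*(-2)) = 93*(108 + (2 + 6)*(-2)) = 93*(108 + 8*(-2)) = 93*(108 - 16) = 93*92 = 8556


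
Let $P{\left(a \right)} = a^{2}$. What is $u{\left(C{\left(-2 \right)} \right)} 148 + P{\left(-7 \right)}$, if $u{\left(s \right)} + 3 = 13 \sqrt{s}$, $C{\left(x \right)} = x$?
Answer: $-395 + 1924 i \sqrt{2} \approx -395.0 + 2720.9 i$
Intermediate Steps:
$u{\left(s \right)} = -3 + 13 \sqrt{s}$
$u{\left(C{\left(-2 \right)} \right)} 148 + P{\left(-7 \right)} = \left(-3 + 13 \sqrt{-2}\right) 148 + \left(-7\right)^{2} = \left(-3 + 13 i \sqrt{2}\right) 148 + 49 = \left(-444 + 1924 i \sqrt{2}\right) + 49 = -395 + 1924 i \sqrt{2}$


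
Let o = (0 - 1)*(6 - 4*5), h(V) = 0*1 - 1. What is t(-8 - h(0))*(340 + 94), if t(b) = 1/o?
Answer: 31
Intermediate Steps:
h(V) = -1 (h(V) = 0 - 1 = -1)
o = 14 (o = -(6 - 20) = -1*(-14) = 14)
t(b) = 1/14
t(-8 - h(0))*(340 + 94) = (340 + 94)/14 = (1/14)*434 = 31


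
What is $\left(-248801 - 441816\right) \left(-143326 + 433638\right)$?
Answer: $-200494402504$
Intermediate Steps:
$\left(-248801 - 441816\right) \left(-143326 + 433638\right) = \left(-690617\right) 290312 = -200494402504$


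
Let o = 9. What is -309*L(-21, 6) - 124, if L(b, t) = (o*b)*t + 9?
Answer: 347501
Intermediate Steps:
L(b, t) = 9 + 9*b*t (L(b, t) = (9*b)*t + 9 = 9*b*t + 9 = 9 + 9*b*t)
-309*L(-21, 6) - 124 = -309*(9 + 9*(-21)*6) - 124 = -309*(9 - 1134) - 124 = -309*(-1125) - 124 = 347625 - 124 = 347501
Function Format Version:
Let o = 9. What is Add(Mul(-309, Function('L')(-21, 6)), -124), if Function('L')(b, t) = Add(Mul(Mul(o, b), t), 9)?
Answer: 347501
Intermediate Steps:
Function('L')(b, t) = Add(9, Mul(9, b, t)) (Function('L')(b, t) = Add(Mul(Mul(9, b), t), 9) = Add(Mul(9, b, t), 9) = Add(9, Mul(9, b, t)))
Add(Mul(-309, Function('L')(-21, 6)), -124) = Add(Mul(-309, Add(9, Mul(9, -21, 6))), -124) = Add(Mul(-309, Add(9, -1134)), -124) = Add(Mul(-309, -1125), -124) = Add(347625, -124) = 347501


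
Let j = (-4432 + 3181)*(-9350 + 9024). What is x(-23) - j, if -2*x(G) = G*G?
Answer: -816181/2 ≈ -4.0809e+5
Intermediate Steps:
j = 407826 (j = -1251*(-326) = 407826)
x(G) = -G²/2 (x(G) = -G*G/2 = -G²/2)
x(-23) - j = -½*(-23)² - 1*407826 = -½*529 - 407826 = -529/2 - 407826 = -816181/2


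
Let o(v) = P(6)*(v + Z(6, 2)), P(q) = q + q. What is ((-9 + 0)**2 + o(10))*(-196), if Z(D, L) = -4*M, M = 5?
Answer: 7644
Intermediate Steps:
Z(D, L) = -20 (Z(D, L) = -4*5 = -20)
P(q) = 2*q
o(v) = -240 + 12*v (o(v) = (2*6)*(v - 20) = 12*(-20 + v) = -240 + 12*v)
((-9 + 0)**2 + o(10))*(-196) = ((-9 + 0)**2 + (-240 + 12*10))*(-196) = ((-9)**2 + (-240 + 120))*(-196) = (81 - 120)*(-196) = -39*(-196) = 7644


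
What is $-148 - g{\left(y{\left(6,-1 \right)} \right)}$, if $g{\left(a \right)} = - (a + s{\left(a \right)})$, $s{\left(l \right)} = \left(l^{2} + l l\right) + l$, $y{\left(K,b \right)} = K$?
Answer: $-64$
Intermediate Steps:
$s{\left(l \right)} = l + 2 l^{2}$ ($s{\left(l \right)} = \left(l^{2} + l^{2}\right) + l = 2 l^{2} + l = l + 2 l^{2}$)
$g{\left(a \right)} = - a - a \left(1 + 2 a\right)$ ($g{\left(a \right)} = - (a + a \left(1 + 2 a\right)) = - a - a \left(1 + 2 a\right)$)
$-148 - g{\left(y{\left(6,-1 \right)} \right)} = -148 - 2 \cdot 6 \left(-1 - 6\right) = -148 - 2 \cdot 6 \left(-7\right) = -148 - -84 = -148 + 84 = -64$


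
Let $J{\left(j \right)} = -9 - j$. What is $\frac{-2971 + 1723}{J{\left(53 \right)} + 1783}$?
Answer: $- \frac{1248}{1721} \approx -0.72516$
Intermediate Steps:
$\frac{-2971 + 1723}{J{\left(53 \right)} + 1783} = \frac{-2971 + 1723}{\left(-9 - 53\right) + 1783} = - \frac{1248}{\left(-9 - 53\right) + 1783} = - \frac{1248}{-62 + 1783} = - \frac{1248}{1721}$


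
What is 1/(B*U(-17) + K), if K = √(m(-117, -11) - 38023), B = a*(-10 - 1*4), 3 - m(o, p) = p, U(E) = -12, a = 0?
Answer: -I*√38009/38009 ≈ -0.0051293*I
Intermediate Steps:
m(o, p) = 3 - p
B = 0 (B = 0*(-10 - 1*4) = 0*(-10 - 4) = 0*(-14) = 0)
K = I*√38009 (K = √((3 - 1*(-11)) - 38023) = √((3 + 11) - 38023) = √(14 - 38023) = √(-38009) = I*√38009 ≈ 194.96*I)
1/(B*U(-17) + K) = 1/(0*(-12) + I*√38009) = 1/(0 + I*√38009) = 1/(I*√38009) = -I*√38009/38009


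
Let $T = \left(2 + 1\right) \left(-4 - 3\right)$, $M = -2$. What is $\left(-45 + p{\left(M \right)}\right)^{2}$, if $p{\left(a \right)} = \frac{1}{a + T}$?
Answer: $\frac{1073296}{529} \approx 2028.9$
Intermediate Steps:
$T = -21$ ($T = 3 \left(-7\right) = -21$)
$p{\left(a \right)} = \frac{1}{-21 + a}$ ($p{\left(a \right)} = \frac{1}{a - 21} = \frac{1}{-21 + a}$)
$\left(-45 + p{\left(M \right)}\right)^{2} = \left(-45 + \frac{1}{-21 - 2}\right)^{2} = \left(-45 + \frac{1}{-23}\right)^{2} = \left(-45 - \frac{1}{23}\right)^{2} = \left(- \frac{1036}{23}\right)^{2} = \frac{1073296}{529}$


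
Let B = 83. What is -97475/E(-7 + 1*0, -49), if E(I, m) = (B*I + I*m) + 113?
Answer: 3899/5 ≈ 779.80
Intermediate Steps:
E(I, m) = 113 + 83*I + I*m (E(I, m) = (83*I + I*m) + 113 = 113 + 83*I + I*m)
-97475/E(-7 + 1*0, -49) = -97475/(113 + 83*(-7 + 1*0) + (-7 + 1*0)*(-49)) = -97475/(113 + 83*(-7 + 0) + (-7 + 0)*(-49)) = -97475/(113 + 83*(-7) - 7*(-49)) = -97475/(113 - 581 + 343) = -97475/(-125) = -97475*(-1/125) = 3899/5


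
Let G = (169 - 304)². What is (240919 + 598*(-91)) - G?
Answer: 168276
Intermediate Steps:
G = 18225 (G = (-135)² = 18225)
(240919 + 598*(-91)) - G = (240919 + 598*(-91)) - 1*18225 = (240919 - 54418) - 18225 = 186501 - 18225 = 168276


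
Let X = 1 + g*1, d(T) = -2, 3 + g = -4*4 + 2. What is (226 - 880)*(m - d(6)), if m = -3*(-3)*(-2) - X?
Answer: 0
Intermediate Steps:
g = -17 (g = -3 + (-4*4 + 2) = -3 + (-16 + 2) = -3 - 14 = -17)
X = -16 (X = 1 - 17*1 = 1 - 17 = -16)
m = -2 (m = -3*(-3)*(-2) - 1*(-16) = 9*(-2) + 16 = -18 + 16 = -2)
(226 - 880)*(m - d(6)) = (226 - 880)*(-2 - 1*(-2)) = -654*(-2 + 2) = -654*0 = 0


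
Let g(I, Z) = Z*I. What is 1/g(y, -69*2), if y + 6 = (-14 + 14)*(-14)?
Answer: 1/828 ≈ 0.0012077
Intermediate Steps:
y = -6 (y = -6 + (-14 + 14)*(-14) = -6 + 0*(-14) = -6 + 0 = -6)
g(I, Z) = I*Z
1/g(y, -69*2) = 1/(-(-414)*2) = 1/(-6*(-138)) = 1/828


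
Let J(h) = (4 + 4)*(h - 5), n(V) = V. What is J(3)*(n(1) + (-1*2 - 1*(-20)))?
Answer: -304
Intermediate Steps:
J(h) = -40 + 8*h (J(h) = 8*(-5 + h) = -40 + 8*h)
J(3)*(n(1) + (-1*2 - 1*(-20))) = (-40 + 8*3)*(1 + (-1*2 - 1*(-20))) = (-40 + 24)*(1 + (-2 + 20)) = -16*(1 + 18) = -16*19 = -304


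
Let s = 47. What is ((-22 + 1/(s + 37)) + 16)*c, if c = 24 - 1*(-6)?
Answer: -2515/14 ≈ -179.64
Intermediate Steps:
c = 30 (c = 24 + 6 = 30)
((-22 + 1/(s + 37)) + 16)*c = ((-22 + 1/(47 + 37)) + 16)*30 = ((-22 + 1/84) + 16)*30 = (-1847/84 + 16)*30 = -503/84*30 = -2515/14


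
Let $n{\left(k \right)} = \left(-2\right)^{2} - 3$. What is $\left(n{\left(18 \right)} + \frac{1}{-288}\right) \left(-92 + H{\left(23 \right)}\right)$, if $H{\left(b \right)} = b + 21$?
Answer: $- \frac{287}{6} \approx -47.833$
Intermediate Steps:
$n{\left(k \right)} = 1$ ($n{\left(k \right)} = 4 - 3 = 1$)
$H{\left(b \right)} = 21 + b$
$\left(n{\left(18 \right)} + \frac{1}{-288}\right) \left(-92 + H{\left(23 \right)}\right) = \left(1 + \frac{1}{-288}\right) \left(-92 + \left(21 + 23\right)\right) = \left(1 - \frac{1}{288}\right) \left(-92 + 44\right) = \frac{287}{288} \left(-48\right) = - \frac{287}{6}$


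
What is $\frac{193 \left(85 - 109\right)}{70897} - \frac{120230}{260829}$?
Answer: $- \frac{9732106238}{18491993613} \approx -0.52629$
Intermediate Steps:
$\frac{193 \left(85 - 109\right)}{70897} - \frac{120230}{260829} = 193 \left(-24\right) \frac{1}{70897} - \frac{120230}{260829} = \left(-4632\right) \frac{1}{70897} - \frac{120230}{260829} = - \frac{4632}{70897} - \frac{120230}{260829} = - \frac{9732106238}{18491993613}$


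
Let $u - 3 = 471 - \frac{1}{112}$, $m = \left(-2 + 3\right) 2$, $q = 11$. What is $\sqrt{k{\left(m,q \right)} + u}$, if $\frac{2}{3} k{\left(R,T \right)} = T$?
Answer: $\frac{\sqrt{384545}}{28} \approx 22.147$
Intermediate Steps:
$m = 2$ ($m = 1 \cdot 2 = 2$)
$u = \frac{53087}{112}$ ($u = 3 + \left(471 - \frac{1}{112}\right) = 3 + \frac{52751}{112} = \frac{53087}{112} \approx 473.99$)
$k{\left(R,T \right)} = \frac{3 T}{2}$
$\sqrt{k{\left(m,q \right)} + u} = \sqrt{\frac{3}{2} \cdot 11 + \frac{53087}{112}} = \sqrt{\frac{33}{2} + \frac{53087}{112}} = \sqrt{\frac{54935}{112}} = \frac{\sqrt{384545}}{28}$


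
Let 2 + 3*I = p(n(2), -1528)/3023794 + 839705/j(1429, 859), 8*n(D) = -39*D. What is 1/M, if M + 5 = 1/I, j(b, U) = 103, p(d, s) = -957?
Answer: -846157313545/4230475116943 ≈ -0.20001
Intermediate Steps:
n(D) = -39*D/8 (n(D) = (-39*D)/8 = -39*D/8)
I = 846157313545/311450782 (I = -⅔ + (-957/3023794 + 839705/103)/3 = -⅔ + (⅓)*(2539094842199/311450782) = -⅔ + 2539094842199/934352346 = 846157313545/311450782 ≈ 2716.8)
M = -4230475116943/846157313545 (M = -5 + 1/(846157313545/311450782) = -5 + 311450782/846157313545 = -4230475116943/846157313545 ≈ -4.9996)
1/M = 1/(-4230475116943/846157313545) = -846157313545/4230475116943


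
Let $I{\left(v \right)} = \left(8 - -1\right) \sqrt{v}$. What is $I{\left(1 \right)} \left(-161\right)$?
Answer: $-1449$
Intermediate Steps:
$I{\left(v \right)} = 9 \sqrt{v}$ ($I{\left(v \right)} = \left(8 + 1\right) \sqrt{v} = 9 \sqrt{v}$)
$I{\left(1 \right)} \left(-161\right) = 9 \sqrt{1} \left(-161\right) = 9 \cdot 1 \left(-161\right) = 9 \left(-161\right) = -1449$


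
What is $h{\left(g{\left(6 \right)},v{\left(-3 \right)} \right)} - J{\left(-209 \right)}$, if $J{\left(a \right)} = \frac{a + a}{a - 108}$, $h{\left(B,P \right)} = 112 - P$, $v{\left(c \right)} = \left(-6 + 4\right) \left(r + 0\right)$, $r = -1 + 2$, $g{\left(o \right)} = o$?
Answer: $\frac{35720}{317} \approx 112.68$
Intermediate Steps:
$r = 1$
$v{\left(c \right)} = -2$ ($v{\left(c \right)} = \left(-6 + 4\right) \left(1 + 0\right) = \left(-2\right) 1 = -2$)
$J{\left(a \right)} = \frac{2 a}{-108 + a}$
$h{\left(g{\left(6 \right)},v{\left(-3 \right)} \right)} - J{\left(-209 \right)} = \left(112 - -2\right) - 2 \left(-209\right) \frac{1}{-108 - 209} = \left(112 + 2\right) - 2 \left(-209\right) \frac{1}{-317} = 114 - 2 \left(-209\right) \left(- \frac{1}{317}\right) = 114 - \frac{418}{317} = \frac{35720}{317}$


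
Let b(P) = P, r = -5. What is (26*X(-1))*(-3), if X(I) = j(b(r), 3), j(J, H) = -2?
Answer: 156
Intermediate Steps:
X(I) = -2
(26*X(-1))*(-3) = (26*(-2))*(-3) = -52*(-3) = 156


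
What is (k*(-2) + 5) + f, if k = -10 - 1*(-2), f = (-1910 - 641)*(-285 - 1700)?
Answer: 5063756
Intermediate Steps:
f = 5063735 (f = -2551*(-1985) = 5063735)
k = -8 (k = -10 + 2 = -8)
(k*(-2) + 5) + f = (-8*(-2) + 5) + 5063735 = (16 + 5) + 5063735 = 21 + 5063735 = 5063756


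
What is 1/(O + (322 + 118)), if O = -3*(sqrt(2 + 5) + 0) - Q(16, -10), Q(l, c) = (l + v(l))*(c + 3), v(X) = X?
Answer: 664/440833 + 3*sqrt(7)/440833 ≈ 0.0015242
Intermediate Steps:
Q(l, c) = 2*l*(3 + c) (Q(l, c) = (l + l)*(c + 3) = (2*l)*(3 + c) = 2*l*(3 + c))
O = 224 - 3*sqrt(7) (O = -3*(sqrt(2 + 5) + 0) - 2*16*(3 - 10) = -3*(sqrt(7) + 0) - 2*16*(-7) = -3*sqrt(7) - 1*(-224) = -3*sqrt(7) + 224 = 224 - 3*sqrt(7) ≈ 216.06)
1/(O + (322 + 118)) = 1/((224 - 3*sqrt(7)) + (322 + 118)) = 1/((224 - 3*sqrt(7)) + 440) = 1/(664 - 3*sqrt(7))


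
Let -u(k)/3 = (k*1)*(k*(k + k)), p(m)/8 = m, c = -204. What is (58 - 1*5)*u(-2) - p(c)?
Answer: 4176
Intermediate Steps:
p(m) = 8*m
u(k) = -6*k³ (u(k) = -3*k*1*k*(k + k) = -3*k*k*(2*k) = -3*k*2*k² = -6*k³)
(58 - 1*5)*u(-2) - p(c) = (58 - 1*5)*(-6*(-2)³) - 8*(-204) = (58 - 5)*(-6*(-8)) - 1*(-1632) = 53*48 + 1632 = 2544 + 1632 = 4176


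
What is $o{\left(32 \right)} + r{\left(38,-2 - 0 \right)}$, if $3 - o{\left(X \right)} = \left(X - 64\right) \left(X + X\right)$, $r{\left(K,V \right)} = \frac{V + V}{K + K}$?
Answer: $\frac{38968}{19} \approx 2050.9$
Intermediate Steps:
$r{\left(K,V \right)} = \frac{V}{K}$ ($r{\left(K,V \right)} = \frac{2 V}{2 K} = 2 V \frac{1}{2 K} = \frac{V}{K}$)
$o{\left(X \right)} = 3 - 2 X \left(-64 + X\right)$ ($o{\left(X \right)} = 3 - \left(X - 64\right) \left(X + X\right) = 3 - \left(-64 + X\right) 2 X = 3 - 2 X \left(-64 + X\right)$)
$o{\left(32 \right)} + r{\left(38,-2 - 0 \right)} = \left(3 - 2 \cdot 32^{2} + 128 \cdot 32\right) + \frac{-2 - 0}{38} = \left(3 - 2048 + 4096\right) + \left(-2 + 0\right) \frac{1}{38} = \left(3 - 2048 + 4096\right) - \frac{1}{19} = 2051 - \frac{1}{19} = \frac{38968}{19}$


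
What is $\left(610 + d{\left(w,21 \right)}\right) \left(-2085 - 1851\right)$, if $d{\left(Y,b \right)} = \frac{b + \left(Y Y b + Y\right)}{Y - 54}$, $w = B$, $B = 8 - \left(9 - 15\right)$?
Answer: $- \frac{9962508}{5} \approx -1.9925 \cdot 10^{6}$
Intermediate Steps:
$B = 14$ ($B = 8 - \left(9 - 15\right) = 8 - -6 = 8 + 6 = 14$)
$w = 14$
$d{\left(Y,b \right)} = \frac{Y + b + b Y^{2}}{-54 + Y}$ ($d{\left(Y,b \right)} = \frac{b + \left(Y^{2} b + Y\right)}{-54 + Y} = \frac{b + \left(b Y^{2} + Y\right)}{-54 + Y} = \frac{b + \left(Y + b Y^{2}\right)}{-54 + Y} = \frac{Y + b + b Y^{2}}{-54 + Y}$)
$\left(610 + d{\left(w,21 \right)}\right) \left(-2085 - 1851\right) = \left(610 + \frac{14 + 21 + 21 \cdot 14^{2}}{-54 + 14}\right) \left(-2085 - 1851\right) = \left(610 + \frac{14 + 21 + 21 \cdot 196}{-40}\right) \left(-3936\right) = \left(610 - \frac{14 + 21 + 4116}{40}\right) \left(-3936\right) = \left(610 - \frac{4151}{40}\right) \left(-3936\right) = \frac{20249}{40} \left(-3936\right) = - \frac{9962508}{5}$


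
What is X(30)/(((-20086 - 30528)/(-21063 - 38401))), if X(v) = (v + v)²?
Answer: 107035200/25307 ≈ 4229.5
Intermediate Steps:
X(v) = 4*v² (X(v) = (2*v)² = 4*v²)
X(30)/(((-20086 - 30528)/(-21063 - 38401))) = (4*30²)/(((-20086 - 30528)/(-21063 - 38401))) = (4*900)/((-50614/(-59464))) = 3600/((-50614*(-1/59464))) = 3600/(25307/29732) = 3600*(29732/25307) = 107035200/25307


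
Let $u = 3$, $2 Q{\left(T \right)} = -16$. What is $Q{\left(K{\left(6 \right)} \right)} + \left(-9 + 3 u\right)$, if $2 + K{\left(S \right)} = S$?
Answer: $-8$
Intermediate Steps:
$K{\left(S \right)} = -2 + S$
$Q{\left(T \right)} = -8$ ($Q{\left(T \right)} = \frac{1}{2} \left(-16\right) = -8$)
$Q{\left(K{\left(6 \right)} \right)} + \left(-9 + 3 u\right) = -8 + \left(-9 + 3 \cdot 3\right) = -8 + \left(-9 + 9\right) = -8 + 0 = -8$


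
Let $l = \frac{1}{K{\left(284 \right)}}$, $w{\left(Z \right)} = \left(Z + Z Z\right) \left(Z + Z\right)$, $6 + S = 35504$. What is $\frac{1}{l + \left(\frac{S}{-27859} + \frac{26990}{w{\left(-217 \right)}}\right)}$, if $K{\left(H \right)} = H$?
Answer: $- \frac{20118569188536}{25590978707393} \approx -0.78616$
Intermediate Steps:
$S = 35498$ ($S = -6 + 35504 = 35498$)
$w{\left(Z \right)} = 2 Z \left(Z + Z^{2}\right)$ ($w{\left(Z \right)} = \left(Z + Z^{2}\right) 2 Z = 2 Z \left(Z + Z^{2}\right)$)
$l = \frac{1}{284} \approx 0.0035211$
$\frac{1}{l + \left(\frac{S}{-27859} + \frac{26990}{w{\left(-217 \right)}}\right)} = \frac{1}{\frac{1}{284} + \left(\frac{35498}{-27859} + \frac{26990}{2 \left(-217\right)^{2} \left(1 - 217\right)}\right)} = \frac{1}{\frac{1}{284} + \left(35498 \left(- \frac{1}{27859}\right) + \frac{26990}{2 \cdot 47089 \left(-216\right)}\right)} = \frac{1}{\frac{1}{284} - \left(\frac{35498}{27859} - \frac{26990}{-20342448}\right)} = \frac{1}{\frac{1}{284} + \left(- \frac{35498}{27859} + 26990 \left(- \frac{1}{20342448}\right)\right)} = \frac{1}{\frac{1}{284} - \frac{361434066757}{283360129416}} = \frac{1}{- \frac{25590978707393}{20118569188536}} = - \frac{20118569188536}{25590978707393}$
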